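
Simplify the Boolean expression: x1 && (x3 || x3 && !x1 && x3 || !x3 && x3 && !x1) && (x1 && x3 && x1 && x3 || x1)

x1 && x3

x1 && (x3 || x3 && !x1 && x3 || !x3 && x3 && !x1) && (x1 && x3 && x1 && x3 || x1)
= x1 && (x3 || x3 && !x1) && (x1 && x3 && x1 && x3 || x1)
= x1 && x3 && (x1 && x3 && x1 && x3 || x1)
= x1 && x3 && (x1 && x3 || x1)
= x1 && x3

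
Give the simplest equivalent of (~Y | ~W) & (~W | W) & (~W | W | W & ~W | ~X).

~Y | ~W

(~Y | ~W) & (~W | W) & (~W | W | W & ~W | ~X)
= (~Y | ~W) & (~W | W) & (~W | W | ~X)   (complement / identity)
= (~Y | ~W) & (~W | W)   (absorption)
= ~Y | ~W   (complement / identity)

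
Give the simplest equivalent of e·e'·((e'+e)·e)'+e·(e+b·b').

e

e·e'·((e'+e)·e)'+e·(e+b·b')
= e·e'·((e'+e)·e)'+e·e   (complement / identity)
= e·e'·e'+e·e   (complement / identity)
= e·e'+e·e   (idempotence)
= e·e'+e   (idempotence)
= e   (complement / identity)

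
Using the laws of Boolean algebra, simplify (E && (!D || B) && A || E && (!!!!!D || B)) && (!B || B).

E && (!D || B)

(E && (!D || B) && A || E && (!!!!!D || B)) && (!B || B)
= (E && (!D || B) && A || E && (!!!D || B)) && (!B || B)
= (E && (!D || B) && A || E && (!D || B)) && (!B || B)
= E && (!D || B) && (!B || B)
= E && (!D || B)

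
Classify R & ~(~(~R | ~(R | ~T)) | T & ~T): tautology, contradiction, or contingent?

R & ~(~(~R | ~(R | ~T)) | T & ~T)
= R & ~(R & (R | ~T) | T & ~T)   [De Morgan]
= R & ~(R | T & ~T)   [absorption]
= R & ~R   [complement / identity]
= 0   [complement]

contradiction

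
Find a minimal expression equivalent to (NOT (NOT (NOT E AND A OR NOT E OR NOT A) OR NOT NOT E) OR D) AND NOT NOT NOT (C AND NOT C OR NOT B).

(NOT (NOT (NOT E AND A OR NOT E OR NOT A) OR NOT NOT E) OR D) AND NOT NOT NOT (C AND NOT C OR NOT B)
= (NOT (NOT (NOT E AND A OR NOT E OR NOT A) OR NOT NOT E) OR D) AND NOT NOT NOT NOT B   (complement / identity)
= (NOT (NOT (NOT E AND A OR NOT E OR NOT A) OR NOT NOT E) OR D) AND NOT NOT B   (double negation)
= (NOT (NOT (NOT E OR NOT A) OR NOT NOT E) OR D) AND NOT NOT B   (absorption)
= ((NOT E OR NOT A) AND NOT E OR D) AND NOT NOT B   (De Morgan)
= (NOT E OR D) AND NOT NOT B   (absorption)
= (NOT E OR D) AND B   (double negation)

(NOT E OR D) AND B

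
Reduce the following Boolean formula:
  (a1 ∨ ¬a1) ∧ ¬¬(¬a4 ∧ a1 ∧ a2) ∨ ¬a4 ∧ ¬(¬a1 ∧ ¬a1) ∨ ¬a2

¬a4 ∧ a1 ∨ ¬a2

(a1 ∨ ¬a1) ∧ ¬¬(¬a4 ∧ a1 ∧ a2) ∨ ¬a4 ∧ ¬(¬a1 ∧ ¬a1) ∨ ¬a2
= (a1 ∨ ¬a1) ∧ ¬a4 ∧ a1 ∧ a2 ∨ ¬a4 ∧ ¬(¬a1 ∧ ¬a1) ∨ ¬a2   (double negation)
= (a1 ∨ ¬a1) ∧ ¬a4 ∧ a1 ∧ a2 ∨ ¬a4 ∧ (a1 ∨ a1) ∨ ¬a2   (De Morgan)
= ¬a4 ∧ a1 ∧ a2 ∨ ¬a4 ∧ (a1 ∨ a1) ∨ ¬a2   (complement / identity)
= ¬a4 ∧ a1 ∧ a2 ∨ ¬a4 ∧ a1 ∨ ¬a2   (idempotence)
= ¬a4 ∧ a1 ∨ ¬a2   (absorption)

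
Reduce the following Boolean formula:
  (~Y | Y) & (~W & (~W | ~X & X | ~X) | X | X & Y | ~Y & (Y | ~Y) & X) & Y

(~W | X) & Y

(~Y | Y) & (~W & (~W | ~X & X | ~X) | X | X & Y | ~Y & (Y | ~Y) & X) & Y
= (~Y | Y) & (~W & (~W | ~X) | X | X & Y | ~Y & (Y | ~Y) & X) & Y
= (~Y | Y) & (~W & (~W | ~X) | X | X & Y | ~Y & X) & Y
= (~Y | Y) & (~W | X | X & Y | ~Y & X) & Y
= (~Y | Y) & (~W | X | X) & Y
= (~Y | Y) & (~W | X) & Y
= (~W | X) & Y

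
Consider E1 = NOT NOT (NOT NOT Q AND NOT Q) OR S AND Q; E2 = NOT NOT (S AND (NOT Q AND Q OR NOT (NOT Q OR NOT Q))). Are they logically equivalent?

Yes

E1: NOT NOT (NOT NOT Q AND NOT Q) OR S AND Q
    = NOT NOT Q AND NOT Q OR S AND Q   [double negation]
    = Q AND NOT Q OR S AND Q   [double negation]
    = S AND Q   [complement / identity]
E2: NOT NOT (S AND (NOT Q AND Q OR NOT (NOT Q OR NOT Q)))
    = NOT NOT (S AND (NOT Q AND Q OR Q AND Q))   [De Morgan]
    = NOT NOT (S AND Q)   [distribution]
    = S AND Q   [double negation]
Both reduce to S AND Q, so they are equivalent.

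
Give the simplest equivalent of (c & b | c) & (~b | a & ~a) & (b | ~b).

(c & b | c) & (~b | a & ~a) & (b | ~b)
= c & (~b | a & ~a) & (b | ~b)   — absorption
= c & ~b & (b | ~b)   — complement / identity
= c & ~b   — complement / identity

c & ~b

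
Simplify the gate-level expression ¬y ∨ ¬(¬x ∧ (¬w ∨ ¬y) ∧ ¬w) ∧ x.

¬y ∨ x

¬y ∨ ¬(¬x ∧ (¬w ∨ ¬y) ∧ ¬w) ∧ x
= ¬y ∨ ¬(¬x ∧ ¬w) ∧ x   [absorption]
= ¬y ∨ (x ∨ w) ∧ x   [De Morgan]
= ¬y ∨ x   [absorption]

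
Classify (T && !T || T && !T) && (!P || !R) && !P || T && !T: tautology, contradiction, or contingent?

contradiction

(T && !T || T && !T) && (!P || !R) && !P || T && !T
= (T && !T || T && !T) && !P || T && !T   — absorption
= T && !T && !P || T && !T   — idempotence
= T && !T   — absorption
= false   — complement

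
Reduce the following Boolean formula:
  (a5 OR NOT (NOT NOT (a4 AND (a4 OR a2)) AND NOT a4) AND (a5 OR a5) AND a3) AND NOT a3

(a5 OR NOT (NOT NOT (a4 AND (a4 OR a2)) AND NOT a4) AND (a5 OR a5) AND a3) AND NOT a3
= (a5 OR (NOT (a4 AND (a4 OR a2)) OR a4) AND (a5 OR a5) AND a3) AND NOT a3   [De Morgan]
= (a5 OR (NOT (a4 AND (a4 OR a2)) OR a4) AND a5 AND a3) AND NOT a3   [idempotence]
= (a5 OR (NOT a4 OR a4) AND a5 AND a3) AND NOT a3   [absorption]
= (a5 OR a5 AND a3) AND NOT a3   [complement / identity]
= a5 AND NOT a3   [absorption]

a5 AND NOT a3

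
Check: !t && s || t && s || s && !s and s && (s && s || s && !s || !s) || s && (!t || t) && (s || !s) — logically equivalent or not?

E1: !t && s || t && s || s && !s
    = !t && s || t && s   — complement / identity
    = s   — distribution
E2: s && (s && s || s && !s || !s) || s && (!t || t) && (s || !s)
    = s && (s || !s) || s && (!t || t) && (s || !s)   — distribution
    = s && (s || !s) || s && (s || !s)   — complement / identity
    = s && (s || !s)   — idempotence
    = s   — complement / identity
Both reduce to s, so they are equivalent.

Yes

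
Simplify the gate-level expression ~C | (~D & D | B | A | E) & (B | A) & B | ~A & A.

~C | (~D & D | B | A | E) & (B | A) & B | ~A & A
= ~C | (B | A | E) & (B | A) & B | ~A & A   — complement / identity
= ~C | (B | A) & B | ~A & A   — absorption
= ~C | B | ~A & A   — absorption
= ~C | B   — complement / identity

~C | B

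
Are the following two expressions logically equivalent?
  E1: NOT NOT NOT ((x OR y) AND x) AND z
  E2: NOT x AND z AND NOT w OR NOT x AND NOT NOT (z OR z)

Yes

E1: NOT NOT NOT ((x OR y) AND x) AND z
    = NOT ((x OR y) AND x) AND z   — double negation
    = NOT x AND z   — absorption
E2: NOT x AND z AND NOT w OR NOT x AND NOT NOT (z OR z)
    = NOT x AND z AND NOT w OR NOT x AND NOT NOT z   — idempotence
    = NOT x AND z AND NOT w OR NOT x AND z   — double negation
    = NOT x AND z   — absorption
Both reduce to NOT x AND z, so they are equivalent.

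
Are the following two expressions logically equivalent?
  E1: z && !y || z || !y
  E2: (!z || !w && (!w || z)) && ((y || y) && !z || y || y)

E1: z && !y || z || !y
    = z || !y   [absorption]
E2: (!z || !w && (!w || z)) && ((y || y) && !z || y || y)
    = (!z || !w && (!w || z)) && (y || y)   [absorption]
    = (!z || !w) && (y || y)   [absorption]
    = (!z || !w) && y   [idempotence]
These differ: at w=1, y=0, z=0, E1 = 1 but E2 = 0.

No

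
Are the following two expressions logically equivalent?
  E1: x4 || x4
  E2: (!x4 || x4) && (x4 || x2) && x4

Yes

E1: x4 || x4
    = x4
E2: (!x4 || x4) && (x4 || x2) && x4
    = (x4 || x2) && x4
    = x4
Both reduce to x4, so they are equivalent.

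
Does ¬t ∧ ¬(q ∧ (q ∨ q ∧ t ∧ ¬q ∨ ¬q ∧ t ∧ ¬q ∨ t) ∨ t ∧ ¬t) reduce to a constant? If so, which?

¬t ∧ ¬(q ∧ (q ∨ q ∧ t ∧ ¬q ∨ ¬q ∧ t ∧ ¬q ∨ t) ∨ t ∧ ¬t)
= ¬t ∧ ¬(q ∧ (q ∨ t ∧ ¬q ∨ t) ∨ t ∧ ¬t)   (distribution)
= ¬t ∧ ¬(q ∧ (q ∨ t ∧ ¬q ∨ t))   (complement / identity)
= ¬t ∧ ¬(q ∧ (q ∨ t))   (absorption)
= ¬t ∧ ¬q   (absorption)
This depends on q, t, so it is not a constant.

no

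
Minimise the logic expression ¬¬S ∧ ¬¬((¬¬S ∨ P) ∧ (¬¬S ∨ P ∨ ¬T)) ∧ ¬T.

¬¬S ∧ ¬¬((¬¬S ∨ P) ∧ (¬¬S ∨ P ∨ ¬T)) ∧ ¬T
= ¬¬S ∧ (¬¬S ∨ P) ∧ (¬¬S ∨ P ∨ ¬T) ∧ ¬T   — double negation
= ¬¬S ∧ (¬¬S ∨ P) ∧ ¬T   — absorption
= ¬¬S ∧ ¬T   — absorption
= S ∧ ¬T   — double negation

S ∧ ¬T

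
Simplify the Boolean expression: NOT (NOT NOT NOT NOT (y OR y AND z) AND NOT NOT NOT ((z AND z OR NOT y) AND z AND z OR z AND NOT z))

NOT (NOT NOT NOT NOT (y OR y AND z) AND NOT NOT NOT ((z AND z OR NOT y) AND z AND z OR z AND NOT z))
= NOT (NOT NOT NOT NOT (y OR y AND z) AND NOT ((z AND z OR NOT y) AND z AND z OR z AND NOT z))   (double negation)
= NOT (NOT NOT NOT NOT (y OR y AND z) AND NOT (z AND z OR z AND NOT z))   (absorption)
= NOT (NOT NOT NOT NOT (y OR y AND z) AND NOT z)   (distribution)
= NOT (NOT NOT (y OR y AND z) AND NOT z)   (double negation)
= NOT (NOT NOT y AND NOT z)   (absorption)
= NOT y OR z   (De Morgan)

NOT y OR z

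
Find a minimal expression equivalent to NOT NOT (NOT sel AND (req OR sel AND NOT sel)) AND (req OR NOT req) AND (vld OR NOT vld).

NOT NOT (NOT sel AND (req OR sel AND NOT sel)) AND (req OR NOT req) AND (vld OR NOT vld)
= NOT NOT (NOT sel AND (req OR sel AND NOT sel)) AND (req OR NOT req)   — complement / identity
= NOT sel AND (req OR sel AND NOT sel) AND (req OR NOT req)   — double negation
= NOT sel AND req AND (req OR NOT req)   — complement / identity
= NOT sel AND req   — complement / identity

NOT sel AND req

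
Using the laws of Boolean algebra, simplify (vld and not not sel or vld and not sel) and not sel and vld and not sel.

(vld and not not sel or vld and not sel) and not sel and vld and not sel
= (vld and sel or vld and not sel) and not sel and vld and not sel   (double negation)
= vld and not sel and vld and not sel   (distribution)
= vld and not sel   (idempotence)

vld and not sel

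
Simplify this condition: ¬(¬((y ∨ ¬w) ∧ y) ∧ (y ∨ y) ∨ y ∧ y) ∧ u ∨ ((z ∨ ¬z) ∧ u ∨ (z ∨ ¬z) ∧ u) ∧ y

¬(¬((y ∨ ¬w) ∧ y) ∧ (y ∨ y) ∨ y ∧ y) ∧ u ∨ ((z ∨ ¬z) ∧ u ∨ (z ∨ ¬z) ∧ u) ∧ y
= ¬(¬((y ∨ ¬w) ∧ y) ∧ y ∨ y ∧ y) ∧ u ∨ ((z ∨ ¬z) ∧ u ∨ (z ∨ ¬z) ∧ u) ∧ y
= ¬(¬((y ∨ ¬w) ∧ y) ∧ y ∨ y ∧ y) ∧ u ∨ (z ∨ ¬z) ∧ u ∧ y
= ¬(¬y ∧ y ∨ y ∧ y) ∧ u ∨ (z ∨ ¬z) ∧ u ∧ y
= ¬(¬y ∧ y ∨ y ∧ y) ∧ u ∨ u ∧ y
= ¬y ∧ u ∨ u ∧ y
= u

u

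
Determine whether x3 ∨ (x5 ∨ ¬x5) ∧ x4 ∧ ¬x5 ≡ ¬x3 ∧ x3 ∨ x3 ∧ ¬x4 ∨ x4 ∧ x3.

No

E1: x3 ∨ (x5 ∨ ¬x5) ∧ x4 ∧ ¬x5
    = x3 ∨ x4 ∧ ¬x5   — complement / identity
E2: ¬x3 ∧ x3 ∨ x3 ∧ ¬x4 ∨ x4 ∧ x3
    = ¬x3 ∧ x3 ∨ x3   — distribution
    = x3   — complement / identity
These differ: at x3=0, x4=1, x5=0, E1 = 1 but E2 = 0.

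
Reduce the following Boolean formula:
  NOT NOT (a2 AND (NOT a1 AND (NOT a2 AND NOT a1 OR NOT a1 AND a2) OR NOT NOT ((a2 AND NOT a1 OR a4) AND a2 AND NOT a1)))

a2 AND NOT a1

NOT NOT (a2 AND (NOT a1 AND (NOT a2 AND NOT a1 OR NOT a1 AND a2) OR NOT NOT ((a2 AND NOT a1 OR a4) AND a2 AND NOT a1)))
= NOT NOT (a2 AND (NOT a1 AND NOT a1 OR NOT NOT ((a2 AND NOT a1 OR a4) AND a2 AND NOT a1)))   [distribution]
= NOT NOT (a2 AND (NOT a1 AND NOT a1 OR (a2 AND NOT a1 OR a4) AND a2 AND NOT a1))   [double negation]
= NOT NOT (a2 AND (NOT a1 AND NOT a1 OR a2 AND NOT a1))   [absorption]
= NOT NOT (a2 AND NOT a1 AND (NOT a1 OR a2))   [distribution]
= NOT NOT (a2 AND NOT a1)   [absorption]
= a2 AND NOT a1   [double negation]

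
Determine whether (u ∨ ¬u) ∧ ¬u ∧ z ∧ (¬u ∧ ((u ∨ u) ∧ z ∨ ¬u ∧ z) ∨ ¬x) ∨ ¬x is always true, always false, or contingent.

(u ∨ ¬u) ∧ ¬u ∧ z ∧ (¬u ∧ ((u ∨ u) ∧ z ∨ ¬u ∧ z) ∨ ¬x) ∨ ¬x
= (u ∨ ¬u) ∧ ¬u ∧ z ∧ (¬u ∧ (u ∧ z ∨ ¬u ∧ z) ∨ ¬x) ∨ ¬x   (idempotence)
= ¬u ∧ z ∧ (¬u ∧ (u ∧ z ∨ ¬u ∧ z) ∨ ¬x) ∨ ¬x   (complement / identity)
= ¬u ∧ z ∧ (¬u ∧ z ∨ ¬x) ∨ ¬x   (distribution)
= ¬u ∧ z ∨ ¬x   (absorption)
This depends on u, x, z, so it is not a constant.

contingent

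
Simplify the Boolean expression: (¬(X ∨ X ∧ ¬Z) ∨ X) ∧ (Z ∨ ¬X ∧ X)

(¬(X ∨ X ∧ ¬Z) ∨ X) ∧ (Z ∨ ¬X ∧ X)
= (¬X ∨ X) ∧ (Z ∨ ¬X ∧ X)   — absorption
= (¬X ∨ X) ∧ Z   — complement / identity
= Z   — complement / identity

Z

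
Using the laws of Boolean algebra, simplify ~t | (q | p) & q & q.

~t | q

~t | (q | p) & q & q
= ~t | (q | p) & q   — idempotence
= ~t | q   — absorption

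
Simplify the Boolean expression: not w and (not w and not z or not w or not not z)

not w

not w and (not w and not z or not w or not not z)
= not w and (not w or not not z)   [absorption]
= not w and (not w or z)   [double negation]
= not w   [absorption]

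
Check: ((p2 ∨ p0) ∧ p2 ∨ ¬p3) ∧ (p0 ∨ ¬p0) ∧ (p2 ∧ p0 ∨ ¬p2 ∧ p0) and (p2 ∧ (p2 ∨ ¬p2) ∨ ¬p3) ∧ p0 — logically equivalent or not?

Yes

E1: ((p2 ∨ p0) ∧ p2 ∨ ¬p3) ∧ (p0 ∨ ¬p0) ∧ (p2 ∧ p0 ∨ ¬p2 ∧ p0)
    = ((p2 ∨ p0) ∧ p2 ∨ ¬p3) ∧ (p2 ∧ p0 ∨ ¬p2 ∧ p0)   (complement / identity)
    = ((p2 ∨ p0) ∧ p2 ∨ ¬p3) ∧ p0   (distribution)
    = (p2 ∨ ¬p3) ∧ p0   (absorption)
E2: (p2 ∧ (p2 ∨ ¬p2) ∨ ¬p3) ∧ p0
    = (p2 ∨ ¬p3) ∧ p0   (complement / identity)
Both reduce to (p2 ∨ ¬p3) ∧ p0, so they are equivalent.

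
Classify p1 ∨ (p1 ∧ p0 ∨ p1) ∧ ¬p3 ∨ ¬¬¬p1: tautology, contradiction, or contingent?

p1 ∨ (p1 ∧ p0 ∨ p1) ∧ ¬p3 ∨ ¬¬¬p1
= p1 ∨ p1 ∧ ¬p3 ∨ ¬¬¬p1   [absorption]
= p1 ∨ p1 ∧ ¬p3 ∨ ¬p1   [double negation]
= p1 ∨ ¬p1   [absorption]
= True   [complement]

tautology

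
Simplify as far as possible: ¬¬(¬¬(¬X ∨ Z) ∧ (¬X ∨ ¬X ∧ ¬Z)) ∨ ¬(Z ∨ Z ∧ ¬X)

¬X ∨ ¬Z

¬¬(¬¬(¬X ∨ Z) ∧ (¬X ∨ ¬X ∧ ¬Z)) ∨ ¬(Z ∨ Z ∧ ¬X)
= ¬¬(¬¬(¬X ∨ Z) ∧ ¬X) ∨ ¬(Z ∨ Z ∧ ¬X)   [absorption]
= ¬¬((¬X ∨ Z) ∧ ¬X) ∨ ¬(Z ∨ Z ∧ ¬X)   [double negation]
= ¬¬((¬X ∨ Z) ∧ ¬X) ∨ ¬Z   [absorption]
= ¬¬¬X ∨ ¬Z   [absorption]
= ¬X ∨ ¬Z   [double negation]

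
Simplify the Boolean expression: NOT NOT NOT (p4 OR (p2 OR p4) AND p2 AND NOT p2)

NOT NOT NOT (p4 OR (p2 OR p4) AND p2 AND NOT p2)
= NOT NOT NOT (p4 OR p2 AND NOT p2)
= NOT NOT NOT p4
= NOT p4

NOT p4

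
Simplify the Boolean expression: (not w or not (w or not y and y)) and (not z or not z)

(not w or not (w or not y and y)) and (not z or not z)
= (not w or not w) and (not z or not z)   — complement / identity
= (not w or not w) and not z   — idempotence
= not w and not z   — idempotence

not w and not z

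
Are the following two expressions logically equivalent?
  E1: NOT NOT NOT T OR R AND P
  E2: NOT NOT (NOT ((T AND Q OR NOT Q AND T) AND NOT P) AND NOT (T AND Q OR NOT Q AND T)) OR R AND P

Yes

E1: NOT NOT NOT T OR R AND P
    = NOT T OR R AND P   (double negation)
E2: NOT NOT (NOT ((T AND Q OR NOT Q AND T) AND NOT P) AND NOT (T AND Q OR NOT Q AND T)) OR R AND P
    = NOT ((T AND Q OR NOT Q AND T) AND NOT P OR T AND Q OR NOT Q AND T) OR R AND P   (De Morgan)
    = NOT (T AND Q OR NOT Q AND T) OR R AND P   (absorption)
    = NOT T OR R AND P   (distribution)
Both reduce to NOT T OR R AND P, so they are equivalent.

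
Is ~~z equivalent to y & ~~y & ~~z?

No

E1: ~~z
    = z   — double negation
E2: y & ~~y & ~~z
    = y & ~~y & z   — double negation
    = y & y & z   — double negation
    = y & z   — idempotence
These differ: at y=0, z=1, E1 = 1 but E2 = 0.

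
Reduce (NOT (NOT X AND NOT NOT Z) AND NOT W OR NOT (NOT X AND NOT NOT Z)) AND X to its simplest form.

(NOT (NOT X AND NOT NOT Z) AND NOT W OR NOT (NOT X AND NOT NOT Z)) AND X
= NOT (NOT X AND NOT NOT Z) AND X   [absorption]
= (X OR NOT Z) AND X   [De Morgan]
= X   [absorption]

X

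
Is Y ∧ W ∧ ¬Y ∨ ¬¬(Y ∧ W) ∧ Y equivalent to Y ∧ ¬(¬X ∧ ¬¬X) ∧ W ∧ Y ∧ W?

E1: Y ∧ W ∧ ¬Y ∨ ¬¬(Y ∧ W) ∧ Y
    = Y ∧ W ∧ ¬Y ∨ Y ∧ W ∧ Y   — double negation
    = Y ∧ W   — distribution
E2: Y ∧ ¬(¬X ∧ ¬¬X) ∧ W ∧ Y ∧ W
    = Y ∧ (X ∨ ¬X) ∧ W ∧ Y ∧ W   — De Morgan
    = Y ∧ W ∧ Y ∧ W   — complement / identity
    = Y ∧ W   — idempotence
Both reduce to Y ∧ W, so they are equivalent.

Yes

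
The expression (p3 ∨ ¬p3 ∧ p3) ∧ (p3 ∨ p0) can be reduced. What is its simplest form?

(p3 ∨ ¬p3 ∧ p3) ∧ (p3 ∨ p0)
= p3 ∧ (p3 ∨ p0)
= p3

p3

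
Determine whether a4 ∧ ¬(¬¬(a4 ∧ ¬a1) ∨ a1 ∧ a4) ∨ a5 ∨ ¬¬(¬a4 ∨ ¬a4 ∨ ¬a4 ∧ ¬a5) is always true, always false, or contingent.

contingent

a4 ∧ ¬(¬¬(a4 ∧ ¬a1) ∨ a1 ∧ a4) ∨ a5 ∨ ¬¬(¬a4 ∨ ¬a4 ∨ ¬a4 ∧ ¬a5)
= a4 ∧ ¬(¬¬(a4 ∧ ¬a1) ∨ a1 ∧ a4) ∨ a5 ∨ ¬¬(¬a4 ∨ ¬a4)   (absorption)
= a4 ∧ ¬(a4 ∧ ¬a1 ∨ a1 ∧ a4) ∨ a5 ∨ ¬¬(¬a4 ∨ ¬a4)   (double negation)
= a4 ∧ ¬a4 ∨ a5 ∨ ¬¬(¬a4 ∨ ¬a4)   (distribution)
= a4 ∧ ¬a4 ∨ a5 ∨ ¬¬¬a4   (idempotence)
= a5 ∨ ¬¬¬a4   (complement / identity)
= a5 ∨ ¬a4   (double negation)
This depends on a4, a5, so it is not a constant.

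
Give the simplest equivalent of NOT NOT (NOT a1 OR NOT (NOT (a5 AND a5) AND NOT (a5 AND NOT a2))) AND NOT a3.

NOT NOT (NOT a1 OR NOT (NOT (a5 AND a5) AND NOT (a5 AND NOT a2))) AND NOT a3
= NOT NOT (NOT a1 OR a5 AND a5 OR a5 AND NOT a2) AND NOT a3   — De Morgan
= (NOT a1 OR a5 AND a5 OR a5 AND NOT a2) AND NOT a3   — double negation
= (NOT a1 OR a5 AND (a5 OR NOT a2)) AND NOT a3   — distribution
= (NOT a1 OR a5) AND NOT a3   — absorption

(NOT a1 OR a5) AND NOT a3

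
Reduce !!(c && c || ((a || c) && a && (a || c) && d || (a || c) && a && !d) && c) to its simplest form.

!!(c && c || ((a || c) && a && (a || c) && d || (a || c) && a && !d) && c)
= !!(c && c || ((a || c) && a && d || (a || c) && a && !d) && c)   [absorption]
= !!(c && c || (a || c) && a && c)   [distribution]
= !!(c && (c || (a || c) && a))   [distribution]
= c && (c || (a || c) && a)   [double negation]
= c && (c || a)   [absorption]
= c   [absorption]

c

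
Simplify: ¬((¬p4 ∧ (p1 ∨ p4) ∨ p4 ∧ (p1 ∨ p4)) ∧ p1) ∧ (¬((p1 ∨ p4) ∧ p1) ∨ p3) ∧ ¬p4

¬p1 ∧ ¬p4

¬((¬p4 ∧ (p1 ∨ p4) ∨ p4 ∧ (p1 ∨ p4)) ∧ p1) ∧ (¬((p1 ∨ p4) ∧ p1) ∨ p3) ∧ ¬p4
= ¬((p1 ∨ p4) ∧ p1) ∧ (¬((p1 ∨ p4) ∧ p1) ∨ p3) ∧ ¬p4   (distribution)
= ¬((p1 ∨ p4) ∧ p1) ∧ ¬p4   (absorption)
= ¬p1 ∧ ¬p4   (absorption)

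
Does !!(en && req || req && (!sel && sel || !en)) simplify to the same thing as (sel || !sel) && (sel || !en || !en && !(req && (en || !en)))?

E1: !!(en && req || req && (!sel && sel || !en))
    = !!(en && req || req && !en)   — complement / identity
    = en && req || req && !en   — double negation
    = req   — distribution
E2: (sel || !sel) && (sel || !en || !en && !(req && (en || !en)))
    = sel || !en || !en && !(req && (en || !en))   — complement / identity
    = sel || !en || !en && !req   — complement / identity
    = sel || !en   — absorption
These differ: at en=1, req=0, sel=1, E1 = 0 but E2 = 1.

No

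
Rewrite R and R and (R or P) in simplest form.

R and R and (R or P)
= R and R
= R

R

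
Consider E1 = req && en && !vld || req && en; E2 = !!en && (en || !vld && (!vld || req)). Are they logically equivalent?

E1: req && en && !vld || req && en
    = req && en   (absorption)
E2: !!en && (en || !vld && (!vld || req))
    = en && (en || !vld && (!vld || req))   (double negation)
    = en && (en || !vld)   (absorption)
    = en   (absorption)
These differ: at en=1, req=0, vld=0, E1 = 0 but E2 = 1.

No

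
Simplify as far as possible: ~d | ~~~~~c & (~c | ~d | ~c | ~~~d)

~d | ~~~~~c & (~c | ~d | ~c | ~~~d)
= ~d | ~~~~~c & (~c | ~d | ~c | ~d)   [double negation]
= ~d | ~~~c & (~c | ~d | ~c | ~d)   [double negation]
= ~d | ~c & (~c | ~d | ~c | ~d)   [double negation]
= ~d | ~c & (~c | ~d)   [idempotence]
= ~d | ~c   [absorption]

~d | ~c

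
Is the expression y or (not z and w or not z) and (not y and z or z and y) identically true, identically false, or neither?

y or (not z and w or not z) and (not y and z or z and y)
= y or not z and (not y and z or z and y)   [absorption]
= y or not z and z and (not y or y)   [distribution]
= y or not z and z   [complement / identity]
= y   [complement / identity]
This depends on y, so it is not a constant.

neither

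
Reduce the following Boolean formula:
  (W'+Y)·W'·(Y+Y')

W'

(W'+Y)·W'·(Y+Y')
= W'·(Y+Y')   (absorption)
= W'   (complement / identity)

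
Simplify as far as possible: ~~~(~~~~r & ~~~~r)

~~~(~~~~r & ~~~~r)
= ~~(~~~r | ~~~r)   — De Morgan
= ~(~~r & ~~r)   — De Morgan
= ~(~~r & r)   — double negation
= ~(r & r)   — double negation
= ~r   — idempotence

~r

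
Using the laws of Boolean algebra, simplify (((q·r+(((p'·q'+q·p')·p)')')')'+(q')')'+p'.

(((q·r+(((p'·q'+q·p')·p)')')')'+(q')')'+p'
= (q·r+(((p'·q'+q·p')·p)')'+(q')')'+p'   — double negation
= (q·r+((p'·p)')'+(q')')'+p'   — distribution
= (q·r+p'·p+(q')')'+p'   — double negation
= (q·r+(q')')'+p'   — complement / identity
= (q·r+q)'+p'   — double negation
= q'+p'   — absorption

q'+p'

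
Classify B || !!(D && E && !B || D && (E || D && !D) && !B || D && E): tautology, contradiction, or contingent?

contingent

B || !!(D && E && !B || D && (E || D && !D) && !B || D && E)
= B || !!(D && E && !B || D && E && !B || D && E)   (complement / identity)
= B || !!(D && E && !B || D && E)   (absorption)
= B || D && E && !B || D && E   (double negation)
= B || D && E   (absorption)
This depends on B, D, E, so it is not a constant.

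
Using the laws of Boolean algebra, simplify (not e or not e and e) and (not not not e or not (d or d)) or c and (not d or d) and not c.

(not e or not e and e) and (not not not e or not (d or d)) or c and (not d or d) and not c
= (not e or not e and e) and (not not not e or not (d or d)) or c and not c   [complement / identity]
= (not e or not e and e) and (not e or not (d or d)) or c and not c   [double negation]
= not e and (not e or not (d or d)) or c and not c   [complement / identity]
= not e and (not e or not d) or c and not c   [idempotence]
= not e or c and not c   [absorption]
= not e   [complement / identity]

not e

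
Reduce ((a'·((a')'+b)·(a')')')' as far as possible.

((a'·((a')'+b)·(a')')')'
= ((a'·(a')')')'
= a'·(a')'
= a'·a
= 0

0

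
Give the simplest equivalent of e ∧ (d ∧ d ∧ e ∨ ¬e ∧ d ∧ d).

e ∧ (d ∧ d ∧ e ∨ ¬e ∧ d ∧ d)
= e ∧ d ∧ d   [distribution]
= e ∧ d   [idempotence]

e ∧ d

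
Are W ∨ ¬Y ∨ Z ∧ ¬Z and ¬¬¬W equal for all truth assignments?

No

E1: W ∨ ¬Y ∨ Z ∧ ¬Z
    = W ∨ ¬Y   — complement / identity
E2: ¬¬¬W
    = ¬W   — double negation
These differ: at W=1, Y=0, Z=0, E1 = 1 but E2 = 0.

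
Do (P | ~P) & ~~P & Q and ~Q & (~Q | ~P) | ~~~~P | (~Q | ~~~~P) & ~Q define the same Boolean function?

No

E1: (P | ~P) & ~~P & Q
    = (P | ~P) & P & Q
    = P & Q
E2: ~Q & (~Q | ~P) | ~~~~P | (~Q | ~~~~P) & ~Q
    = ~Q | ~~~~P | (~Q | ~~~~P) & ~Q
    = ~Q | ~~~~P
    = ~Q | ~~P
    = ~Q | P
These differ: at P=0, Q=0, E1 = 0 but E2 = 1.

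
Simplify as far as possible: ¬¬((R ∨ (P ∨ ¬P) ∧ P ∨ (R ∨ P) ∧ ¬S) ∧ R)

R

¬¬((R ∨ (P ∨ ¬P) ∧ P ∨ (R ∨ P) ∧ ¬S) ∧ R)
= ¬¬((R ∨ P ∨ (R ∨ P) ∧ ¬S) ∧ R)   (complement / identity)
= ¬¬((R ∨ P) ∧ R)   (absorption)
= ¬¬R   (absorption)
= R   (double negation)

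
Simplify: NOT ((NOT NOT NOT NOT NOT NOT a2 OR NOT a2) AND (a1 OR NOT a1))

FALSE

NOT ((NOT NOT NOT NOT NOT NOT a2 OR NOT a2) AND (a1 OR NOT a1))
= NOT (NOT NOT NOT NOT NOT NOT a2 OR NOT a2)   [complement / identity]
= NOT NOT NOT NOT NOT a2 AND a2   [De Morgan]
= NOT NOT NOT a2 AND a2   [double negation]
= NOT a2 AND a2   [double negation]
= FALSE   [complement]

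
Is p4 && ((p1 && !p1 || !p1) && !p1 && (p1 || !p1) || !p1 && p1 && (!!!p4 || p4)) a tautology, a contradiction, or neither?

p4 && ((p1 && !p1 || !p1) && !p1 && (p1 || !p1) || !p1 && p1 && (!!!p4 || p4))
= p4 && ((p1 && !p1 || !p1) && !p1 || !p1 && p1 && (!!!p4 || p4))   (complement / identity)
= p4 && (!p1 && !p1 || !p1 && p1 && (!!!p4 || p4))   (complement / identity)
= p4 && (!p1 && !p1 || !p1 && p1 && (!p4 || p4))   (double negation)
= p4 && (!p1 && !p1 || !p1 && p1)   (complement / identity)
= p4 && !p1   (distribution)
This depends on p1, p4, so it is not a constant.

neither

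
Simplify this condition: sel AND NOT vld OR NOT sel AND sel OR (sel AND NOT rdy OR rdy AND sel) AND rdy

sel AND (NOT vld OR rdy)

sel AND NOT vld OR NOT sel AND sel OR (sel AND NOT rdy OR rdy AND sel) AND rdy
= sel AND NOT vld OR NOT sel AND sel OR sel AND rdy
= sel AND NOT vld OR sel AND rdy
= sel AND (NOT vld OR rdy)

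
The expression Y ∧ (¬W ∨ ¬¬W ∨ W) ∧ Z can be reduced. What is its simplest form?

Y ∧ Z

Y ∧ (¬W ∨ ¬¬W ∨ W) ∧ Z
= Y ∧ (¬W ∨ W ∨ W) ∧ Z   — double negation
= Y ∧ (¬W ∨ W) ∧ Z   — idempotence
= Y ∧ Z   — complement / identity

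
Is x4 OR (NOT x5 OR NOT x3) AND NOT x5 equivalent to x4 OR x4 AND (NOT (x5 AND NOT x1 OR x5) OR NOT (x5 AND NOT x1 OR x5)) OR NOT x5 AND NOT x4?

E1: x4 OR (NOT x5 OR NOT x3) AND NOT x5
    = x4 OR NOT x5   (absorption)
E2: x4 OR x4 AND (NOT (x5 AND NOT x1 OR x5) OR NOT (x5 AND NOT x1 OR x5)) OR NOT x5 AND NOT x4
    = x4 OR x4 AND NOT (x5 AND NOT x1 OR x5) OR NOT x5 AND NOT x4   (idempotence)
    = x4 OR x4 AND NOT x5 OR NOT x5 AND NOT x4   (absorption)
    = x4 OR NOT x5   (distribution)
Both reduce to x4 OR NOT x5, so they are equivalent.

Yes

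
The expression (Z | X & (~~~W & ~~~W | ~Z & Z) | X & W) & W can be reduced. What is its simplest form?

(Z | X & (~~~W & ~~~W | ~Z & Z) | X & W) & W
= (Z | X & (~~~W | ~Z & Z) | X & W) & W   (idempotence)
= (Z | X & ~~~W | X & W) & W   (complement / identity)
= (Z | X & ~W | X & W) & W   (double negation)
= (Z | X) & W   (distribution)

(Z | X) & W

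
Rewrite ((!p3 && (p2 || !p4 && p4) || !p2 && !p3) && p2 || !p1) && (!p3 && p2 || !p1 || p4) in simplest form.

((!p3 && (p2 || !p4 && p4) || !p2 && !p3) && p2 || !p1) && (!p3 && p2 || !p1 || p4)
= ((!p3 && p2 || !p2 && !p3) && p2 || !p1) && (!p3 && p2 || !p1 || p4)   — complement / identity
= (!p3 && p2 || !p1) && (!p3 && p2 || !p1 || p4)   — distribution
= !p3 && p2 || !p1   — absorption

!p3 && p2 || !p1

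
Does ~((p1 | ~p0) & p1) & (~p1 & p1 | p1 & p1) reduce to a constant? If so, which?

yes, False

~((p1 | ~p0) & p1) & (~p1 & p1 | p1 & p1)
= ~p1 & (~p1 & p1 | p1 & p1)
= ~p1 & p1
= 0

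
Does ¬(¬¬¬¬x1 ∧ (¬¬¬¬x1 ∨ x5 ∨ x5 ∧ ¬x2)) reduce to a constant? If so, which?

¬(¬¬¬¬x1 ∧ (¬¬¬¬x1 ∨ x5 ∨ x5 ∧ ¬x2))
= ¬(¬¬¬¬x1 ∧ (¬¬¬¬x1 ∨ x5))   (absorption)
= ¬¬¬¬¬x1   (absorption)
= ¬¬¬x1   (double negation)
= ¬x1   (double negation)
This depends on x1, so it is not a constant.

no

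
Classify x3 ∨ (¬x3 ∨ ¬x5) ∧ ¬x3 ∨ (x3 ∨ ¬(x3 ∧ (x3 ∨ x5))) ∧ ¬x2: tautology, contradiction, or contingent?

tautology

x3 ∨ (¬x3 ∨ ¬x5) ∧ ¬x3 ∨ (x3 ∨ ¬(x3 ∧ (x3 ∨ x5))) ∧ ¬x2
= x3 ∨ (¬x3 ∨ ¬x5) ∧ ¬x3 ∨ (x3 ∨ ¬x3) ∧ ¬x2   (absorption)
= x3 ∨ ¬x3 ∨ (x3 ∨ ¬x3) ∧ ¬x2   (absorption)
= x3 ∨ ¬x3   (absorption)
= True   (complement)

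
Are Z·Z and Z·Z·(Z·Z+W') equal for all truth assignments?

Yes

E1: Z·Z
    = Z
E2: Z·Z·(Z·Z+W')
    = Z·Z
    = Z
Both reduce to Z, so they are equivalent.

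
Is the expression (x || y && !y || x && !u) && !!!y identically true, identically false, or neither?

neither

(x || y && !y || x && !u) && !!!y
= (x || x && !u) && !!!y   [complement / identity]
= x && !!!y   [absorption]
= x && !y   [double negation]
This depends on x, y, so it is not a constant.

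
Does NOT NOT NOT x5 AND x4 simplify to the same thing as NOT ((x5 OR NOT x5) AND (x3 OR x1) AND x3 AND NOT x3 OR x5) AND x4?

Yes

E1: NOT NOT NOT x5 AND x4
    = NOT x5 AND x4   [double negation]
E2: NOT ((x5 OR NOT x5) AND (x3 OR x1) AND x3 AND NOT x3 OR x5) AND x4
    = NOT ((x3 OR x1) AND x3 AND NOT x3 OR x5) AND x4   [complement / identity]
    = NOT (x3 AND NOT x3 OR x5) AND x4   [absorption]
    = NOT x5 AND x4   [complement / identity]
Both reduce to NOT x5 AND x4, so they are equivalent.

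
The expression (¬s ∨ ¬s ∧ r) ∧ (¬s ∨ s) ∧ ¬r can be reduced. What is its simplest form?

¬s ∧ ¬r

(¬s ∨ ¬s ∧ r) ∧ (¬s ∨ s) ∧ ¬r
= ¬s ∧ (¬s ∨ s) ∧ ¬r   — absorption
= ¬s ∧ ¬r   — complement / identity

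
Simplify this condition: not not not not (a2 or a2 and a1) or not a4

not not not not (a2 or a2 and a1) or not a4
= not not (a2 or a2 and a1) or not a4   [double negation]
= a2 or a2 and a1 or not a4   [double negation]
= a2 or not a4   [absorption]

a2 or not a4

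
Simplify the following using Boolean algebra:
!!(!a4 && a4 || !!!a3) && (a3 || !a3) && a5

!!(!a4 && a4 || !!!a3) && (a3 || !a3) && a5
= !!!!!a3 && (a3 || !a3) && a5
= !!!a3 && (a3 || !a3) && a5
= !a3 && (a3 || !a3) && a5
= !a3 && a5

!a3 && a5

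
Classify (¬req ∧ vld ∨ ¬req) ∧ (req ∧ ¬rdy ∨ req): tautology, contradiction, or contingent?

(¬req ∧ vld ∨ ¬req) ∧ (req ∧ ¬rdy ∨ req)
= ¬req ∧ (req ∧ ¬rdy ∨ req)   (absorption)
= ¬req ∧ req   (absorption)
= False   (complement)

contradiction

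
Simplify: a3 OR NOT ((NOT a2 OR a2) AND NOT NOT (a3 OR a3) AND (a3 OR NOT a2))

a3 OR NOT ((NOT a2 OR a2) AND NOT NOT (a3 OR a3) AND (a3 OR NOT a2))
= a3 OR NOT (NOT NOT (a3 OR a3) AND (a3 OR NOT a2))   [complement / identity]
= a3 OR NOT ((a3 OR a3) AND (a3 OR NOT a2))   [double negation]
= a3 OR NOT (a3 OR a3 AND NOT a2)   [distribution]
= a3 OR NOT a3   [absorption]
= TRUE   [complement]

TRUE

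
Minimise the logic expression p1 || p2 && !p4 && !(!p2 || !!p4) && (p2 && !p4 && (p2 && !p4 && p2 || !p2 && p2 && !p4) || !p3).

p1 || p2 && !p4

p1 || p2 && !p4 && !(!p2 || !!p4) && (p2 && !p4 && (p2 && !p4 && p2 || !p2 && p2 && !p4) || !p3)
= p1 || p2 && !p4 && !(!p2 || !!p4) && (p2 && !p4 && p2 && !p4 || !p3)   (distribution)
= p1 || p2 && !p4 && p2 && !p4 && (p2 && !p4 && p2 && !p4 || !p3)   (De Morgan)
= p1 || p2 && !p4 && p2 && !p4   (absorption)
= p1 || p2 && !p4   (idempotence)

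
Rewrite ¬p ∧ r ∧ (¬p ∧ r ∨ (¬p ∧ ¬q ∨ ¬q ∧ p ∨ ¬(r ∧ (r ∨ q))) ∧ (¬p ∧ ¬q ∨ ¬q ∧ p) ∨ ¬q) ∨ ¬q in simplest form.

¬p ∧ r ∧ (¬p ∧ r ∨ (¬p ∧ ¬q ∨ ¬q ∧ p ∨ ¬(r ∧ (r ∨ q))) ∧ (¬p ∧ ¬q ∨ ¬q ∧ p) ∨ ¬q) ∨ ¬q
= ¬p ∧ r ∧ (¬p ∧ r ∨ (¬p ∧ ¬q ∨ ¬q ∧ p ∨ ¬r) ∧ (¬p ∧ ¬q ∨ ¬q ∧ p) ∨ ¬q) ∨ ¬q   [absorption]
= ¬p ∧ r ∧ (¬p ∧ r ∨ ¬p ∧ ¬q ∨ ¬q ∧ p ∨ ¬q) ∨ ¬q   [absorption]
= ¬p ∧ r ∧ (¬p ∧ r ∨ ¬q ∨ ¬q) ∨ ¬q   [distribution]
= ¬p ∧ r ∧ (¬p ∧ r ∨ ¬q) ∨ ¬q   [idempotence]
= ¬p ∧ r ∨ ¬q   [absorption]

¬p ∧ r ∨ ¬q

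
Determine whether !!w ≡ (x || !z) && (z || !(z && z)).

E1: !!w
    = w   — double negation
E2: (x || !z) && (z || !(z && z))
    = (x || !z) && (z || !z)   — idempotence
    = x || !z   — complement / identity
These differ: at w=0, x=0, z=0, E1 = 0 but E2 = 1.

No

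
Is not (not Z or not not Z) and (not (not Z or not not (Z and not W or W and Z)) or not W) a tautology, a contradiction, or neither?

not (not Z or not not Z) and (not (not Z or not not (Z and not W or W and Z)) or not W)
= not (not Z or not not Z) and (not (not Z or not not Z) or not W)
= not (not Z or not not Z)
= Z and not Z
= False

contradiction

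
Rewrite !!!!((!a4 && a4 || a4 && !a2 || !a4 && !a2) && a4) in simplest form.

!!!!((!a4 && a4 || a4 && !a2 || !a4 && !a2) && a4)
= !!((!a4 && a4 || a4 && !a2 || !a4 && !a2) && a4)   — double negation
= !!((a4 && !a2 || !a4 && !a2) && a4)   — complement / identity
= !!(!a2 && a4)   — distribution
= !a2 && a4   — double negation

!a2 && a4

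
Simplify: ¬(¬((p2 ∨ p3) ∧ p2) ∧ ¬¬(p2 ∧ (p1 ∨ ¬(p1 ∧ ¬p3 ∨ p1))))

True

¬(¬((p2 ∨ p3) ∧ p2) ∧ ¬¬(p2 ∧ (p1 ∨ ¬(p1 ∧ ¬p3 ∨ p1))))
= ¬(¬((p2 ∨ p3) ∧ p2) ∧ ¬¬(p2 ∧ (p1 ∨ ¬p1)))   [absorption]
= ¬(¬((p2 ∨ p3) ∧ p2) ∧ ¬¬p2)   [complement / identity]
= (p2 ∨ p3) ∧ p2 ∨ ¬p2   [De Morgan]
= p2 ∨ ¬p2   [absorption]
= True   [complement]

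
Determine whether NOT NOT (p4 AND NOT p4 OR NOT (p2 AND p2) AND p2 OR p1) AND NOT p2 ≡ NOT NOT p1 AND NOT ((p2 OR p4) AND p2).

E1: NOT NOT (p4 AND NOT p4 OR NOT (p2 AND p2) AND p2 OR p1) AND NOT p2
    = NOT NOT (p4 AND NOT p4 OR NOT p2 AND p2 OR p1) AND NOT p2
    = NOT NOT (p4 AND NOT p4 OR p1) AND NOT p2
    = NOT NOT p1 AND NOT p2
    = p1 AND NOT p2
E2: NOT NOT p1 AND NOT ((p2 OR p4) AND p2)
    = p1 AND NOT ((p2 OR p4) AND p2)
    = p1 AND NOT p2
Both reduce to p1 AND NOT p2, so they are equivalent.

Yes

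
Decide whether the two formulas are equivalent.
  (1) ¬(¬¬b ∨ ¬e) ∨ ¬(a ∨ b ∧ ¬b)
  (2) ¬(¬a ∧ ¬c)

E1: ¬(¬¬b ∨ ¬e) ∨ ¬(a ∨ b ∧ ¬b)
    = ¬(¬¬b ∨ ¬e) ∨ ¬a
    = ¬b ∧ e ∨ ¬a
E2: ¬(¬a ∧ ¬c)
    = a ∨ c
These differ: at a=1, b=1, c=1, e=0, E1 = 0 but E2 = 1.

No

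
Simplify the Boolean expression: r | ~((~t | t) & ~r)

r

r | ~((~t | t) & ~r)
= r | ~~r
= r | r
= r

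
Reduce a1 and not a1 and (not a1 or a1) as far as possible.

False

a1 and not a1 and (not a1 or a1)
= a1 and not a1   (complement / identity)
= False   (complement)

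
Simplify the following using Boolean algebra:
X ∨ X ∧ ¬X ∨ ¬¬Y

X ∨ Y

X ∨ X ∧ ¬X ∨ ¬¬Y
= X ∨ ¬¬Y   [complement / identity]
= X ∨ Y   [double negation]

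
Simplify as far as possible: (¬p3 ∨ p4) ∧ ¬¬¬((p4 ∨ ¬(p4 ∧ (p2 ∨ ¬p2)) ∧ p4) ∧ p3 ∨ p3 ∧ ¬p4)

(¬p3 ∨ p4) ∧ ¬¬¬((p4 ∨ ¬(p4 ∧ (p2 ∨ ¬p2)) ∧ p4) ∧ p3 ∨ p3 ∧ ¬p4)
= (¬p3 ∨ p4) ∧ ¬¬¬((p4 ∨ ¬p4 ∧ p4) ∧ p3 ∨ p3 ∧ ¬p4)   (complement / identity)
= (¬p3 ∨ p4) ∧ ¬((p4 ∨ ¬p4 ∧ p4) ∧ p3 ∨ p3 ∧ ¬p4)   (double negation)
= (¬p3 ∨ p4) ∧ ¬(p4 ∧ p3 ∨ p3 ∧ ¬p4)   (complement / identity)
= (¬p3 ∨ p4) ∧ ¬p3   (distribution)
= ¬p3   (absorption)

¬p3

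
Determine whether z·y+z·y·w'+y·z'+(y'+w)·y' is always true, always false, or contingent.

always true

z·y+z·y·w'+y·z'+(y'+w)·y'
= z·y+z·y·w'+y·z'+y'   — absorption
= z·y+y·z'+y'   — absorption
= y+y'   — distribution
= 1   — complement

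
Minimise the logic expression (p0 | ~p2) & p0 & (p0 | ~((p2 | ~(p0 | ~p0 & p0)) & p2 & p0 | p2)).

p0

(p0 | ~p2) & p0 & (p0 | ~((p2 | ~(p0 | ~p0 & p0)) & p2 & p0 | p2))
= (p0 | ~p2) & p0 & (p0 | ~((p2 | ~p0) & p2 & p0 | p2))   — complement / identity
= (p0 | ~p2) & p0 & (p0 | ~(p2 & p0 | p2))   — absorption
= (p0 | ~p2) & p0 & (p0 | ~p2)   — absorption
= p0 & (p0 | ~p2)   — absorption
= p0   — absorption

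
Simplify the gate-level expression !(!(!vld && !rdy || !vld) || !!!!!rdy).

!vld && rdy

!(!(!vld && !rdy || !vld) || !!!!!rdy)
= !(!(!vld && !rdy || !vld) || !!!rdy)   — double negation
= (!vld && !rdy || !vld) && !!rdy   — De Morgan
= !vld && !!rdy   — absorption
= !vld && rdy   — double negation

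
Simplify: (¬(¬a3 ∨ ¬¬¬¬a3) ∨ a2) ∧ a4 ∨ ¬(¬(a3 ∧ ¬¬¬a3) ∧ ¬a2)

(¬(¬a3 ∨ ¬¬¬¬a3) ∨ a2) ∧ a4 ∨ ¬(¬(a3 ∧ ¬¬¬a3) ∧ ¬a2)
= (¬(¬a3 ∨ ¬¬¬¬a3) ∨ a2) ∧ a4 ∨ a3 ∧ ¬¬¬a3 ∨ a2   [De Morgan]
= (a3 ∧ ¬¬¬a3 ∨ a2) ∧ a4 ∨ a3 ∧ ¬¬¬a3 ∨ a2   [De Morgan]
= a3 ∧ ¬¬¬a3 ∨ a2   [absorption]
= a3 ∧ ¬a3 ∨ a2   [double negation]
= a2   [complement / identity]

a2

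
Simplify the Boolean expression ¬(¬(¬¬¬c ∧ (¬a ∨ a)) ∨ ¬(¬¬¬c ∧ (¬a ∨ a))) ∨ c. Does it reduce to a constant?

¬(¬(¬¬¬c ∧ (¬a ∨ a)) ∨ ¬(¬¬¬c ∧ (¬a ∨ a))) ∨ c
= ¬¬(¬¬¬c ∧ (¬a ∨ a)) ∨ c   (idempotence)
= ¬¬¬¬¬c ∨ c   (complement / identity)
= ¬¬¬c ∨ c   (double negation)
= ¬c ∨ c   (double negation)
= True   (complement)

True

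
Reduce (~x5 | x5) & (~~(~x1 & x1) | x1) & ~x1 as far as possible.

(~x5 | x5) & (~~(~x1 & x1) | x1) & ~x1
= (~x5 | x5) & (~x1 & x1 | x1) & ~x1
= (~x5 | x5) & x1 & ~x1
= x1 & ~x1
= 0

0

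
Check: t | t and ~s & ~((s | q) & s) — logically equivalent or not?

No

E1: t | t
    = t   (idempotence)
E2: ~s & ~((s | q) & s)
    = ~s & ~s   (absorption)
    = ~s   (idempotence)
These differ: at q=0, s=0, t=0, E1 = 0 but E2 = 1.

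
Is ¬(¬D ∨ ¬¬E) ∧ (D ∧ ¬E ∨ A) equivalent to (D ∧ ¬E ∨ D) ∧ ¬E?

E1: ¬(¬D ∨ ¬¬E) ∧ (D ∧ ¬E ∨ A)
    = D ∧ ¬E ∧ (D ∧ ¬E ∨ A)   [De Morgan]
    = D ∧ ¬E   [absorption]
E2: (D ∧ ¬E ∨ D) ∧ ¬E
    = D ∧ ¬E   [absorption]
Both reduce to D ∧ ¬E, so they are equivalent.

Yes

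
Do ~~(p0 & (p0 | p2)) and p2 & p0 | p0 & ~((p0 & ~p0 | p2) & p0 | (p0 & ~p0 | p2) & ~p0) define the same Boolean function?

Yes

E1: ~~(p0 & (p0 | p2))
    = ~~p0
    = p0
E2: p2 & p0 | p0 & ~((p0 & ~p0 | p2) & p0 | (p0 & ~p0 | p2) & ~p0)
    = p2 & p0 | p0 & ~(p0 & ~p0 | p2)
    = p2 & p0 | p0 & ~p2
    = p0
Both reduce to p0, so they are equivalent.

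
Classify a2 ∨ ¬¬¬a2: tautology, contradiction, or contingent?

a2 ∨ ¬¬¬a2
= a2 ∨ ¬a2   — double negation
= True   — complement

tautology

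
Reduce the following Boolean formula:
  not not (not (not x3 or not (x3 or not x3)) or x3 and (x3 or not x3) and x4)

not not (not (not x3 or not (x3 or not x3)) or x3 and (x3 or not x3) and x4)
= not not (x3 and (x3 or not x3) or x3 and (x3 or not x3) and x4)
= not not (x3 and (x3 or not x3))
= not not x3
= x3

x3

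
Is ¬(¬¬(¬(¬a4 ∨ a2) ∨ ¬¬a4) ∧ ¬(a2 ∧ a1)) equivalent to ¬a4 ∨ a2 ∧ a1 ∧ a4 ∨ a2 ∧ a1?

Yes

E1: ¬(¬¬(¬(¬a4 ∨ a2) ∨ ¬¬a4) ∧ ¬(a2 ∧ a1))
    = ¬(¬(¬a4 ∨ a2) ∨ ¬¬a4) ∨ a2 ∧ a1   (De Morgan)
    = (¬a4 ∨ a2) ∧ ¬a4 ∨ a2 ∧ a1   (De Morgan)
    = ¬a4 ∨ a2 ∧ a1   (absorption)
E2: ¬a4 ∨ a2 ∧ a1 ∧ a4 ∨ a2 ∧ a1
    = ¬a4 ∨ a2 ∧ a1   (absorption)
Both reduce to ¬a4 ∨ a2 ∧ a1, so they are equivalent.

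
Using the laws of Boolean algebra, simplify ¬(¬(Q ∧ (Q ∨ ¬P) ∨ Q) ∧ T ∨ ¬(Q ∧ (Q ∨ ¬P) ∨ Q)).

¬(¬(Q ∧ (Q ∨ ¬P) ∨ Q) ∧ T ∨ ¬(Q ∧ (Q ∨ ¬P) ∨ Q))
= ¬¬(Q ∧ (Q ∨ ¬P) ∨ Q)   — absorption
= ¬¬(Q ∨ Q)   — absorption
= Q ∨ Q   — double negation
= Q   — idempotence

Q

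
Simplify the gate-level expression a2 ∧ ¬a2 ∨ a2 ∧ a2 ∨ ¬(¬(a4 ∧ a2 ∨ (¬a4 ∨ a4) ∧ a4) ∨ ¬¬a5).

a2 ∧ ¬a2 ∨ a2 ∧ a2 ∨ ¬(¬(a4 ∧ a2 ∨ (¬a4 ∨ a4) ∧ a4) ∨ ¬¬a5)
= a2 ∧ ¬a2 ∨ a2 ∧ a2 ∨ ¬(¬(a4 ∧ a2 ∨ a4) ∨ ¬¬a5)   (complement / identity)
= a2 ∨ ¬(¬(a4 ∧ a2 ∨ a4) ∨ ¬¬a5)   (distribution)
= a2 ∨ ¬(¬a4 ∨ ¬¬a5)   (absorption)
= a2 ∨ a4 ∧ ¬a5   (De Morgan)

a2 ∨ a4 ∧ ¬a5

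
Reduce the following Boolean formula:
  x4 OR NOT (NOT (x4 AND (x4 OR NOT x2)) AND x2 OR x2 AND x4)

x4 OR NOT x2

x4 OR NOT (NOT (x4 AND (x4 OR NOT x2)) AND x2 OR x2 AND x4)
= x4 OR NOT (NOT x4 AND x2 OR x2 AND x4)
= x4 OR NOT (x2 AND (NOT x4 OR x4))
= x4 OR NOT x2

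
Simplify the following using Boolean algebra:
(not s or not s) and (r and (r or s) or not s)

(not s or not s) and (r and (r or s) or not s)
= not s or not s and r and (r or s)   [distribution]
= not s or not s and r   [absorption]
= not s   [absorption]

not s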